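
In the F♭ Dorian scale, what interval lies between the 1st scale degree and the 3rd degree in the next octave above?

m10

The scale runs F♭ G♭ A𝄫 B𝄫 C♭ D♭ E𝄫.
1st scale degree = F♭; scale degree 3 (up an octave) = A𝄫.
From F♭ to A𝄫: 15 semitones over a tenth = minor.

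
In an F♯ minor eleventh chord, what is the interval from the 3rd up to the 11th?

major ninth

F♯ minor eleventh is spelled F♯, A, C♯, E, G♯, B.
So we need the interval from A up to B.
From A to B is 14 semitones, exactly the major ninth.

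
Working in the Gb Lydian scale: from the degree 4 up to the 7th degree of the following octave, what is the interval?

perfect 11th

Gb lydian: Gb Ab Bb C Db Eb F.
The degree 4 is C and the 7th degree (up an octave) is F.
From C to F is 17 semitones, exactly the perfect eleventh.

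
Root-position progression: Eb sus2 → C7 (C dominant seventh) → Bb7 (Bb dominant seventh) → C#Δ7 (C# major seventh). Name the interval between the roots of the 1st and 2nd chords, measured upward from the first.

major sixth

The roots are Eb and C.
Counting 6 letters and 9 half steps from Eb gives a major sixth.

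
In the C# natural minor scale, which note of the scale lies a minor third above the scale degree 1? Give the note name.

The scale is C# D# E F# G# A B.
The scale degree 1 is C#; a minor third above that is E — scale degree 3.

E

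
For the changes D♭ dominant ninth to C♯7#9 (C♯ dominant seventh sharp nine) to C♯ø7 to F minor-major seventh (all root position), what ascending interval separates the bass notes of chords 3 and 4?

diminished fourth

The roots are C♯ and F.
4 letter names make it a fourth; at 4 semitones (a half step narrower than perfect) the quality is diminished.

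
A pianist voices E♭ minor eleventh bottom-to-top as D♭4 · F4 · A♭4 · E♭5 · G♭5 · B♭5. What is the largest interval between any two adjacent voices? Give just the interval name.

Adjacent intervals: D♭4→F4 = major third; F4→A♭4 = minor third; A♭4→E♭5 = perfect fifth; E♭5→G♭5 = minor third; G♭5→B♭5 = major third.
The largest is A♭4 to E♭5, a perfect fifth (7 semitones).

P5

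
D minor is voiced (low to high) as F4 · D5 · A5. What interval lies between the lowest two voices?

major sixth

Those voices are F4 and D5.
From F to D is 9 semitones, exactly the major sixth.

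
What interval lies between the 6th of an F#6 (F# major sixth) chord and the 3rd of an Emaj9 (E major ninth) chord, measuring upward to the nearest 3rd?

P4

The 6th of F#6 (F# major sixth) is D#; the 3rd of Emaj9 (E major ninth) is G#.
From D# to G# is 5 semitones, exactly the perfect fourth.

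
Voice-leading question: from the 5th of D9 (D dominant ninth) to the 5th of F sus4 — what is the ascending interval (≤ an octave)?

The 5th of D9 (D dominant ninth) is A; the 5th of F sus4 is C.
From A to C: 3 semitones over a third = minor.

minor third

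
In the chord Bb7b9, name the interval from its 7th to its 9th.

m3

The chord tones of Bb7b9 (Bb dominant seventh flat nine) are Bb, D, F, Ab, Cb.
7th = Ab; 9th = Cb.
Ab up to Cb is 3 semitones, a half step narrower than a major third, so the interval is minor.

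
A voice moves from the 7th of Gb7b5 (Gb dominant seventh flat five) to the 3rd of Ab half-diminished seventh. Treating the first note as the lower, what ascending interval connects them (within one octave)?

The 7th of Gb7b5 (Gb dominant seventh flat five) is Fb; the 3rd of Ab half-diminished seventh is Cb.
From Fb to Cb is 7 semitones, exactly the perfect fifth.

perfect 5th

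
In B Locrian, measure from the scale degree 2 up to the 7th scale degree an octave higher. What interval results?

The scale runs B C D E F G A.
That puts C below A.
Counting 13 letters and 21 half steps from C gives a major thirteenth.

major thirteenth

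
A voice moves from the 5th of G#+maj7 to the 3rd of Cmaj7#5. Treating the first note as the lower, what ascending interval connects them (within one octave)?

The 5th of G#+maj7 is D##; the 3rd of Cmaj7#5 is E.
D## up to E is 0 semitones, a whole step narrower than a major second, so the interval is diminished.

diminished second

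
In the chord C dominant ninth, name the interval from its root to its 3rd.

major third

C9 is spelled C-E-G-B♭-D.
So we need the interval from C up to E.
From C to E is 4 semitones, exactly the major third.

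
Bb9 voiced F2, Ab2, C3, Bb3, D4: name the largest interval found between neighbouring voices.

Adjacent intervals: F2→Ab2 = minor third; Ab2→C3 = major third; C3→Bb3 = minor seventh; Bb3→D4 = major third.
The largest is C3 to Bb3, a minor seventh (10 semitones).

m7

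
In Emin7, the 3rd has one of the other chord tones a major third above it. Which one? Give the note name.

B

Spelling the chord: E–G–B–D.
The 3rd is G. A major third above G is B.
B is the chord's 5th.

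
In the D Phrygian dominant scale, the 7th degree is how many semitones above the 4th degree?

5

The scale is D E♭ F♯ G A B♭ C.
G up to C is a perfect fourth — 5 semitones.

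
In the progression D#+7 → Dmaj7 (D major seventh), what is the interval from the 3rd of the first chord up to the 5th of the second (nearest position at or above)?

D#+7 has F## as its 3rd, and Dmaj7 (D major seventh) has A as its 5th.
From F## to A: 2 semitones over a third = diminished.

d3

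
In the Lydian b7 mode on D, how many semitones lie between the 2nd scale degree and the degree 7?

The scale is D E F# G# A B C.
E up to C is a minor sixth — 8 semitones.

8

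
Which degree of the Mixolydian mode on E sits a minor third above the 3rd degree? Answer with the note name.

The scale is E F# G# A B C# D.
The 3rd degree is G#; a minor third above that is B — scale degree 5.

B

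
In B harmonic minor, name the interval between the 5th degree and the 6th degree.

minor 2nd

B harmonic minor: B C# D E F# G A#.
So we need the interval from F# up to G.
2 letter names make it a second; at 1 semitone (a half step narrower than major) the quality is minor.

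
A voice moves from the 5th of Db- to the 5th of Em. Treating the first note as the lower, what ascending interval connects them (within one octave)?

augmented second

The 5th of Db- is Ab; the 5th of Em is B.
Ab up to B is 3 semitones, a half step wider than a major second, so the interval is augmented.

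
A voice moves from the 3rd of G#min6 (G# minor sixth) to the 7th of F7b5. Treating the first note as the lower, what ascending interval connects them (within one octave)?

The 3rd of G#min6 (G# minor sixth) is B; the 7th of F7b5 is Eb.
B up to Eb is 4 semitones, a half step narrower than a perfect fourth, so the interval is diminished.

diminished fourth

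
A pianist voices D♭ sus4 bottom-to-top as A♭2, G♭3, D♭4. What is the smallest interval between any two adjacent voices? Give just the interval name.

perfect fifth

Adjacent intervals: A♭2→G♭3 = minor seventh; G♭3→D♭4 = perfect fifth.
The smallest is G♭3 to D♭4, a perfect fifth (7 semitones).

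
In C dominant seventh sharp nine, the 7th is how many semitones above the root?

10

C7#9 is spelled C, E, G, Bb, D#.
C to Bb is a minor seventh: 10 semitones.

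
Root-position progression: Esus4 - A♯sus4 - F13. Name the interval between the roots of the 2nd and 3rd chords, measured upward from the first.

diminished sixth

The roots are A♯ and F.
A♯ up to F is 7 semitones, a whole step narrower than a major sixth, so the interval is diminished.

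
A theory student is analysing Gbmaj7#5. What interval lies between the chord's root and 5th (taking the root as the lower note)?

augmented fifth

The chord tones of Gb augmented major seventh are Gb Bb D F.
That puts Gb below D.
From Gb to D: 8 semitones over a fifth = augmented.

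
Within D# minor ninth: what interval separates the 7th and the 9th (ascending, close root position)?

D#m9 (D# minor ninth) is spelled D#–F#–A#–C#–E#.
So we need the interval from C# up to E#.
Counting 3 letters and 4 half steps from C# gives a major third.

M3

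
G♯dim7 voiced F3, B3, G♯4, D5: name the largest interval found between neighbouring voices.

Adjacent intervals: F3→B3 = augmented fourth; B3→G♯4 = major sixth; G♯4→D5 = diminished fifth.
The largest is B3 to G♯4, a major sixth (9 semitones).

major 6th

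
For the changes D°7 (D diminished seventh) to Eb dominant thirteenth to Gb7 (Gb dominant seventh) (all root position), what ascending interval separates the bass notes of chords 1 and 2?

minor 2nd

The roots are D and Eb.
From D to Eb: 1 semitone over a second = minor.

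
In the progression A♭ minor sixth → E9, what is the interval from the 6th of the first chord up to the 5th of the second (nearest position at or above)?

A♭ minor sixth has F as its 6th, and E9 has B as its 5th.
F up to B is 6 semitones, a half step wider than a perfect fourth, so the interval is augmented.

augmented 4th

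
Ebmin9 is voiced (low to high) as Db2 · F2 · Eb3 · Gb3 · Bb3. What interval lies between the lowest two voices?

Those voices are Db2 and F2.
Counting 3 letters and 4 half steps from Db gives a major third.

major third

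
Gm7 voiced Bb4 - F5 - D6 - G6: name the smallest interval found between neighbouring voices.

Adjacent intervals: Bb4→F5 = perfect fifth; F5→D6 = major sixth; D6→G6 = perfect fourth.
The smallest is D6 to G6, a perfect fourth (5 semitones).

perfect fourth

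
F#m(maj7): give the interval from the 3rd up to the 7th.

F#m(maj7) is spelled F#–A–C#–E#.
That puts A below E#.
A up to E# is 8 semitones, a half step wider than a perfect fifth, so the interval is augmented.

A5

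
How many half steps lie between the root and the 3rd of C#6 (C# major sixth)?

4

C#6 (C# major sixth) is spelled C# E# G# A#.
C# to E# is a major third: 4 semitones.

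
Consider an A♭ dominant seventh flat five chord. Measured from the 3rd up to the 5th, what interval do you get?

Spelling the chord: A♭, C, E𝄫, G♭.
The 3rd is C and the 5th is E𝄫.
3 letter names make it a third; at 2 semitones (a whole step narrower than major) the quality is diminished.

diminished 3rd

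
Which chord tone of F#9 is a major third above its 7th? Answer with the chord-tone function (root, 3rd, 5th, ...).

F#9 (F# dominant ninth) is spelled F# A# C# E G#.
The 7th is E. A major third above E is G#.
G# is the chord's 9th.

9th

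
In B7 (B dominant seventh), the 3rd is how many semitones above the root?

Spelling the chord: B, D#, F#, A.
B to D# is a major third: 4 semitones.

4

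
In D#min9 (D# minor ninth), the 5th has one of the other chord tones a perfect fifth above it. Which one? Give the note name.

D#m9: D#, F#, A#, C#, E#.
The 5th is A#. A perfect fifth above A# is E#.
E# is the chord's 9th.

E#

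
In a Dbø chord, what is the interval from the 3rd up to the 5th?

minor 3rd

The chord tones of Dbm7b5 are Db-Fb-Abb-Cb.
So we need the interval from Fb up to Abb.
From Fb to Abb: 3 semitones over a third = minor.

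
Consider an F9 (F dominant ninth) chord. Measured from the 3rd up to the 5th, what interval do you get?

The chord tones of F dominant ninth are F-A-C-Eb-G.
3rd = A; 5th = C.
3 letter names make it a third; at 3 semitones (a half step narrower than major) the quality is minor.

minor third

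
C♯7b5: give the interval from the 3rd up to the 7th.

C♯7b5 (C♯ dominant seventh flat five) is spelled C♯ E♯ G B.
So we need the interval from E♯ up to B.
From E♯ to B: 6 semitones over a fifth = diminished.
This 3–7 tritone is the characteristic tension at the heart of the dominant sound.

diminished fifth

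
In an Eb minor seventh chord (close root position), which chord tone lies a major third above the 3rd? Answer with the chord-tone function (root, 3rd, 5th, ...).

5th

Ebmin7 (Eb minor seventh): Eb-Gb-Bb-Db.
The 3rd is Gb. A major third above Gb is Bb.
Bb is the chord's 5th.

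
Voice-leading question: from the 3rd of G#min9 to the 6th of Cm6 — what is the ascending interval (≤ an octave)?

minor seventh

The 3rd of G#min9 is B; the 6th of Cm6 is A.
7 letter names make it a seventh; at 10 semitones (a half step narrower than major) the quality is minor.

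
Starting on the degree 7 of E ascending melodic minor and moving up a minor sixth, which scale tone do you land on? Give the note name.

The scale is E F# G A B C# D#.
The degree 7 is D#; a minor sixth above that is B — scale degree 5.

B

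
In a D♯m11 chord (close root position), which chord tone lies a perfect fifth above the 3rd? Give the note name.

C#

Spelling the chord: D♯ F♯ A♯ C♯ E♯ G♯.
The 3rd is F♯. A perfect fifth above F♯ is C♯.
C♯ is the chord's 7th.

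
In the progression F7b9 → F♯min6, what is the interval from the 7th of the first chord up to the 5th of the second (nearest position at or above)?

augmented sixth

F7b9 has E♭ as its 7th, and F♯min6 has C♯ as its 5th.
6 letter names make it a sixth; at 10 semitones (a half step wider than major) the quality is augmented.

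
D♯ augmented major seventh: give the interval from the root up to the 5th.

augmented fifth

D♯ augmented major seventh is spelled D♯-F𝄪-A𝄪-C𝄪.
The root is D♯ and the 5th is A𝄪.
From D♯ to A𝄪: 8 semitones over a fifth = augmented.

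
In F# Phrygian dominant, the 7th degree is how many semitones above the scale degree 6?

2

The scale is F# G A# B C# D E.
D up to E is a major second — 2 semitones.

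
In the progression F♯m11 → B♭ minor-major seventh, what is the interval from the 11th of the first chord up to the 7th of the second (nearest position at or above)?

minor seventh

The 11th of F♯m11 is B; the 7th of B♭ minor-major seventh is A.
B up to A is 10 semitones, a half step narrower than a major seventh, so the interval is minor.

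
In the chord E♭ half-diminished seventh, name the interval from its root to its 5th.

Spelling the chord: E♭ G♭ B𝄫 D♭.
The root is E♭ and the 5th is B𝄫.
From E♭ to B𝄫: 6 semitones over a fifth = diminished.

diminished fifth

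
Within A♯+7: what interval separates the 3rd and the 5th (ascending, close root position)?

A♯7#5 is spelled A♯ C𝄪 E𝄪 G♯.
That puts C𝄪 below E𝄪.
C𝄪 up to E𝄪 spans 3 letter names and 4 semitones — a major third.

major 3rd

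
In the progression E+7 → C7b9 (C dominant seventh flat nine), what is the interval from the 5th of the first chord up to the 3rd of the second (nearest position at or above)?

E+7 has B# as its 5th, and C7b9 (C dominant seventh flat nine) has E as its 3rd.
From B# to E: 4 semitones over a fourth = diminished.

diminished fourth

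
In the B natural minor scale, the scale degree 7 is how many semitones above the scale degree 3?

The scale is B C♯ D E F♯ G A.
D up to A is a perfect fifth — 7 semitones.

7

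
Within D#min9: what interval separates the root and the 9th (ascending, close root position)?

D#min9: D# F# A# C# E#.
So we need the interval from D# up to E#.
From D# to E# is 14 semitones, exactly the major ninth.

major ninth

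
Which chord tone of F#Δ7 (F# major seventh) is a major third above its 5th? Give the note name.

Spelling the chord: F#, A#, C#, E#.
The 5th is C#. A major third above C# is E#.
E# is the chord's 7th.

E#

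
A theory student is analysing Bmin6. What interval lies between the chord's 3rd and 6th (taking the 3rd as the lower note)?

Spelling the chord: B D F♯ G♯.
That puts D below G♯.
D up to G♯ is 6 semitones, a half step wider than a perfect fourth, so the interval is augmented.

augmented 4th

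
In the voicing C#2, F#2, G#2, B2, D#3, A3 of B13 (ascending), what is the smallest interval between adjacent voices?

Adjacent intervals: C#2→F#2 = perfect fourth; F#2→G#2 = major second; G#2→B2 = minor third; B2→D#3 = major third; D#3→A3 = diminished fifth.
The smallest is F#2 to G#2, a major second (2 semitones).

major second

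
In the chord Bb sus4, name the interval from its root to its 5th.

perfect fifth

Bbsus4 (Bb sus4) is spelled Bb-Eb-F.
That puts Bb below F.
Bb up to F spans 5 letter names and 7 semitones — a perfect fifth.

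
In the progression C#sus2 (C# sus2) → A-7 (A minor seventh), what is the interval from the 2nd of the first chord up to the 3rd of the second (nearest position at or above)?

The 2nd of C#sus2 (C# sus2) is D#; the 3rd of A-7 (A minor seventh) is C.
From D# to C: 9 semitones over a seventh = diminished.

diminished seventh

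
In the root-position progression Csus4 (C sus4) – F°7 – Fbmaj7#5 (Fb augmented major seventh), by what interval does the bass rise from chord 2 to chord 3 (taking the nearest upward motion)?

diminished octave

The roots are F and Fb.
F up to Fb is 11 semitones, a half step narrower than a perfect octave, so the interval is diminished.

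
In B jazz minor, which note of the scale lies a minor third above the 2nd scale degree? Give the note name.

The scale is B C♯ D E F♯ G♯ A♯.
The 2nd scale degree is C♯; a minor third above that is E — scale degree 4.

E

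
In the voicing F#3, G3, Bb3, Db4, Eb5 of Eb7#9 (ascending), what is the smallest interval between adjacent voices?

Adjacent intervals: F#3→G3 = minor second; G3→Bb3 = minor third; Bb3→Db4 = minor third; Db4→Eb5 = major ninth.
The smallest is F#3 to G3, a minor second (1 semitone).

minor 2nd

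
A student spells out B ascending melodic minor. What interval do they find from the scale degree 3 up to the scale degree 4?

B melodic minor: B C♯ D E F♯ G♯ A♯.
Scale degree 3 = D; scale degree 4 = E.
D up to E spans 2 letter names and 2 semitones — a major second.

major 2nd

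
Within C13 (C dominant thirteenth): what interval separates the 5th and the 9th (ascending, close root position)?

C13: C E G Bb D A.
5th = G; 9th = D.
From G to D is 7 semitones, exactly the perfect fifth.

perfect 5th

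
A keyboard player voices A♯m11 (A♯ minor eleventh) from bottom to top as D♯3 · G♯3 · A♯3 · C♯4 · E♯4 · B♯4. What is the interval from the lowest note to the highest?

The outer voices are D♯3 and B♯4.
D♯ up to B♯ spans 13 letter names and 21 semitones — a major thirteenth.

major 13th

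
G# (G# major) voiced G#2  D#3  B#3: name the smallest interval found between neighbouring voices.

Adjacent intervals: G#2→D#3 = perfect fifth; D#3→B#3 = major sixth.
The smallest is G#2 to D#3, a perfect fifth (7 semitones).

perfect fifth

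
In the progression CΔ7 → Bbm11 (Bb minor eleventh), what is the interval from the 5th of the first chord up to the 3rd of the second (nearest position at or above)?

diminished fifth

The 5th of CΔ7 is G; the 3rd of Bbm11 (Bb minor eleventh) is Db.
5 letter names make it a fifth; at 6 semitones (a half step narrower than perfect) the quality is diminished.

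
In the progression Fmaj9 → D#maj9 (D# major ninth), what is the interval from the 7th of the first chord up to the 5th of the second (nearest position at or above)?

augmented fourth

Fmaj9 has E as its 7th, and D#maj9 (D# major ninth) has A# as its 5th.
From E to A#: 6 semitones over a fourth = augmented.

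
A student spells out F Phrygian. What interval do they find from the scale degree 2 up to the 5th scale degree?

augmented fourth

The scale runs F Gb Ab Bb C Db Eb.
The scale degree 2 is Gb and the 5th degree is C.
From Gb to C: 6 semitones over a fourth = augmented.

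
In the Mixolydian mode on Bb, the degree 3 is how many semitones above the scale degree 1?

4

The scale is Bb C D Eb F G Ab.
Bb up to D is a major third — 4 semitones.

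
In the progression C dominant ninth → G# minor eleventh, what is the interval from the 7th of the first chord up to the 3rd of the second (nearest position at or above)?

A1

C dominant ninth has Bb as its 7th, and G# minor eleventh has B as its 3rd.
1 letter names make it a unison; at 1 semitone (a half step wider than perfect) the quality is augmented.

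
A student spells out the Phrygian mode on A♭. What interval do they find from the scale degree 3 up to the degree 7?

perfect fifth

The scale runs A♭ B𝄫 C♭ D♭ E♭ F♭ G♭.
The scale degree 3 is C♭ and the scale degree 7 is G♭.
Counting 5 letters and 7 half steps from C♭ gives a perfect fifth.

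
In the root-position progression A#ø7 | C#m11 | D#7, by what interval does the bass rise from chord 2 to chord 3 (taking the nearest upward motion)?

major 2nd

The roots are C# and D#.
Counting 2 letters and 2 half steps from C# gives a major second.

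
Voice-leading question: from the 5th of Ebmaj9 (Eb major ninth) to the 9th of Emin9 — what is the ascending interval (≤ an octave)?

augmented fifth

Ebmaj9 (Eb major ninth) has Bb as its 5th, and Emin9 has F# as its 9th.
Bb up to F# is 8 semitones, a half step wider than a perfect fifth, so the interval is augmented.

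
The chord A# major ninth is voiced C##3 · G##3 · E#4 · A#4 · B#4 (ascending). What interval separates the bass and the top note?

The outer voices are C##3 and B#4.
From C## to B#: 22 semitones over a fourteenth = minor.

minor fourteenth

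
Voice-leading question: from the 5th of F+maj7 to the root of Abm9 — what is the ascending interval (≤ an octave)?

diminished 6th

F+maj7 has C# as its 5th, and Abm9 has Ab as its root.
6 letter names make it a sixth; at 7 semitones (a whole step narrower than major) the quality is diminished.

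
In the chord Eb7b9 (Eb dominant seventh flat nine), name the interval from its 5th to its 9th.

diminished fifth

Spelling the chord: Eb, G, Bb, Db, Fb.
That puts Bb below Fb.
5 letter names make it a fifth; at 6 semitones (a half step narrower than perfect) the quality is diminished.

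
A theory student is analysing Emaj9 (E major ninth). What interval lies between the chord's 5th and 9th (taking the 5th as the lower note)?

E major ninth: E-G#-B-D#-F#.
The 5th is B and the 9th is F#.
Counting 5 letters and 7 half steps from B gives a perfect fifth.

P5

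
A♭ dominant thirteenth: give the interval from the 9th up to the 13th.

Spelling the chord: A♭-C-E♭-G♭-B♭-F.
That puts B♭ below F.
From B♭ to F is 7 semitones, exactly the perfect fifth.

P5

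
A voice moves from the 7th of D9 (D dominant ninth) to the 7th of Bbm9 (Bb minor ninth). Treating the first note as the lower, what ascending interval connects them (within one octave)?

m6

D9 (D dominant ninth) has C as its 7th, and Bbm9 (Bb minor ninth) has Ab as its 7th.
6 letter names make it a sixth; at 8 semitones (a half step narrower than major) the quality is minor.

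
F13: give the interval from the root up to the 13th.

major 13th

F13 (F dominant thirteenth): F A C Eb G D.
The root is F and the 13th is D.
F up to D spans 13 letter names and 21 semitones — a major thirteenth.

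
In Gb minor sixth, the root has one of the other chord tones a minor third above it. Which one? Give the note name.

Spelling the chord: Gb Bbb Db Eb.
The root is Gb. A minor third above Gb is Bbb.
Bbb is the chord's 3rd.

Bbb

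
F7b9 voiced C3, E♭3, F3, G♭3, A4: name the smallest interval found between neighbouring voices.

minor second

Adjacent intervals: C3→E♭3 = minor third; E♭3→F3 = major second; F3→G♭3 = minor second; G♭3→A4 = augmented ninth.
The smallest is F3 to G♭3, a minor second (1 semitone).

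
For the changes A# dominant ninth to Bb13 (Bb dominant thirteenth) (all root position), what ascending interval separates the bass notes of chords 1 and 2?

The roots are A# and Bb.
From A# to Bb: 0 semitones over a second = diminished.

diminished second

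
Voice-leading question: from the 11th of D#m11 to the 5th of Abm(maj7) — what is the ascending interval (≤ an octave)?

diminished sixth

D#m11 has G# as its 11th, and Abm(maj7) has Eb as its 5th.
6 letter names make it a sixth; at 7 semitones (a whole step narrower than major) the quality is diminished.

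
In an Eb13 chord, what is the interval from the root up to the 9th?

Eb dominant thirteenth is spelled Eb–G–Bb–Db–F–C.
The root is Eb and the 9th is F.
Counting 9 letters and 14 half steps from Eb gives a major ninth.

major 9th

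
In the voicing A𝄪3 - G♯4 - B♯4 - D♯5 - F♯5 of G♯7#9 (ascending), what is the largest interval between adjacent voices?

Adjacent intervals: A𝄪3→G♯4 = diminished seventh; G♯4→B♯4 = major third; B♯4→D♯5 = minor third; D♯5→F♯5 = minor third.
The largest is A𝄪3 to G♯4, a diminished seventh (9 semitones).

diminished seventh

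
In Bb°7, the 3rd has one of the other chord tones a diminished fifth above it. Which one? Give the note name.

Bb°7 is spelled Bb–Db–Fb–Abb.
The 3rd is Db. A diminished fifth above Db is Abb.
Abb is the chord's 7th.

Abb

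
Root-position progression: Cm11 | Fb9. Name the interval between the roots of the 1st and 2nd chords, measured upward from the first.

d4

The roots are C and Fb.
From C to Fb: 4 semitones over a fourth = diminished.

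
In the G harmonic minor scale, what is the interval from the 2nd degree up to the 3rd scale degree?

G harmonic minor: G A Bb C D Eb F#.
The 2nd degree is A and the scale degree 3 is Bb.
From A to Bb: 1 semitone over a second = minor.

minor 2nd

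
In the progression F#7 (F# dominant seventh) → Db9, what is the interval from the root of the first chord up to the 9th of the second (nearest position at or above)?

The root of F#7 (F# dominant seventh) is F#; the 9th of Db9 is Eb.
From F# to Eb: 9 semitones over a seventh = diminished.

diminished seventh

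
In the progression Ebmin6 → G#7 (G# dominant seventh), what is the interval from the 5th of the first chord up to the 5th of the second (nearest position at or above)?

augmented third

Ebmin6 has Bb as its 5th, and G#7 (G# dominant seventh) has D# as its 5th.
From Bb to D#: 5 semitones over a third = augmented.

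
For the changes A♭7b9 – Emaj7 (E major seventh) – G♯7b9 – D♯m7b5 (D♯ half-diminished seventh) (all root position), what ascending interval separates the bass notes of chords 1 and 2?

The roots are A♭ and E.
From A♭ to E: 8 semitones over a fifth = augmented.

augmented fifth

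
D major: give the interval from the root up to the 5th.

Dmaj (D major) is spelled D-F#-A.
So we need the interval from D up to A.
Counting 5 letters and 7 half steps from D gives a perfect fifth.

perfect 5th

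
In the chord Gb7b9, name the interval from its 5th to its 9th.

Spelling the chord: Gb, Bb, Db, Fb, Abb.
So we need the interval from Db up to Abb.
5 letter names make it a fifth; at 6 semitones (a half step narrower than perfect) the quality is diminished.

diminished fifth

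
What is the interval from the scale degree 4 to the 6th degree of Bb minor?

m3

The scale runs Bb C Db Eb F Gb Ab.
So we need the interval from Eb up to Gb.
From Eb to Gb: 3 semitones over a third = minor.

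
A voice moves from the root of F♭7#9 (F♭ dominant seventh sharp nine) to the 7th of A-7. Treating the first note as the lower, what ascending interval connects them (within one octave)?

The root of F♭7#9 (F♭ dominant seventh sharp nine) is F♭; the 7th of A-7 is G.
2 letter names make it a second; at 3 semitones (a half step wider than major) the quality is augmented.

A2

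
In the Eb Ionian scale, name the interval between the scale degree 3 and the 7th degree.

Spelling the Eb Ionian scale: Eb F G Ab Bb C D.
The scale degree 3 is G and the 7th scale degree is D.
G up to D spans 5 letter names and 7 semitones — a perfect fifth.

perfect fifth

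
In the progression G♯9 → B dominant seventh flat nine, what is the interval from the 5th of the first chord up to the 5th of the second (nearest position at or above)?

The 5th of G♯9 is D♯; the 5th of B dominant seventh flat nine is F♯.
3 letter names make it a third; at 3 semitones (a half step narrower than major) the quality is minor.

minor 3rd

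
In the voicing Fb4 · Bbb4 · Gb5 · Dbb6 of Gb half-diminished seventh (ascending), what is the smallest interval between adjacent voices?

perfect 4th

Adjacent intervals: Fb4→Bbb4 = perfect fourth; Bbb4→Gb5 = major sixth; Gb5→Dbb6 = diminished fifth.
The smallest is Fb4 to Bbb4, a perfect fourth (5 semitones).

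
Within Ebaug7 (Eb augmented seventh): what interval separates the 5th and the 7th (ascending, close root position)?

Eb augmented seventh: Eb G B Db.
5th = B; 7th = Db.
From B to Db: 2 semitones over a third = diminished.

diminished third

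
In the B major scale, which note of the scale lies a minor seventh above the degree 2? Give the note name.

The scale is B C# D# E F# G# A#.
The degree 2 is C#; a minor seventh above that is B — scale degree 1.

B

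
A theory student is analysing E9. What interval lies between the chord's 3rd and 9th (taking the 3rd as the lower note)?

E9 is spelled E-G♯-B-D-F♯.
3rd = G♯; 9th = F♯.
7 letter names make it a seventh; at 10 semitones (a half step narrower than major) the quality is minor.

minor seventh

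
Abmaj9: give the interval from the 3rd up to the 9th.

minor seventh

Abmaj9: Ab–C–Eb–G–Bb.
The 3rd is C and the 9th is Bb.
From C to Bb: 10 semitones over a seventh = minor.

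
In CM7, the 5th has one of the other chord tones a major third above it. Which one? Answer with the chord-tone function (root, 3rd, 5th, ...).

Cmaj7 is spelled C, E, G, B.
The 5th is G. A major third above G is B.
B is the chord's 7th.

7th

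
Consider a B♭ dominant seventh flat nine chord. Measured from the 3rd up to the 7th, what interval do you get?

B♭7b9: B♭-D-F-A♭-C♭.
So we need the interval from D up to A♭.
5 letter names make it a fifth; at 6 semitones (a half step narrower than perfect) the quality is diminished.
That tritone between 3rd and 7th is what gives the dominant seventh its pull toward resolution.

diminished 5th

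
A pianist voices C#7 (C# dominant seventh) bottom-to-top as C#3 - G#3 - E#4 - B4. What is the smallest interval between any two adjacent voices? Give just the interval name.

diminished fifth

Adjacent intervals: C#3→G#3 = perfect fifth; G#3→E#4 = major sixth; E#4→B4 = diminished fifth.
The smallest is E#4 to B4, a diminished fifth (6 semitones).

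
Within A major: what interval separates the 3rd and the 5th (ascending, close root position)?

A major: A-C♯-E.
So we need the interval from C♯ up to E.
From C♯ to E: 3 semitones over a third = minor.

minor third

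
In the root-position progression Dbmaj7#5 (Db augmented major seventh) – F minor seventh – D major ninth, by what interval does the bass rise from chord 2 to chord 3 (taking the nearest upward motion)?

The roots are F and D.
Counting 6 letters and 9 half steps from F gives a major sixth.

M6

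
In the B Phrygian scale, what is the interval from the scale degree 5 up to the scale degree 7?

B phrygian: B C D E F# G A.
The scale degree 5 is F# and the degree 7 is A.
F# up to A is 3 semitones, a half step narrower than a major third, so the interval is minor.

minor third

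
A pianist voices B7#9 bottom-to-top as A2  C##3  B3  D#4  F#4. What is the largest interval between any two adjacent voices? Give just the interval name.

diminished seventh

Adjacent intervals: A2→C##3 = augmented third; C##3→B3 = diminished seventh; B3→D#4 = major third; D#4→F#4 = minor third.
The largest is C##3 to B3, a diminished seventh (9 semitones).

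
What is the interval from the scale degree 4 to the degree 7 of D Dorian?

D dorian: D E F G A B C.
Scale degree 4 = G; 7th scale degree = C.
Counting 4 letters and 5 half steps from G gives a perfect fourth.

P4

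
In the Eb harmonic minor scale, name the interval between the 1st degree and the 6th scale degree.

Eb harmonic minor: Eb F Gb Ab Bb Cb D.
The 1st degree is Eb and the scale degree 6 is Cb.
Eb up to Cb is 8 semitones, a half step narrower than a major sixth, so the interval is minor.

minor sixth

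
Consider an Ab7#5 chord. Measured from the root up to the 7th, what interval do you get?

Ab7#5 (Ab augmented seventh): Ab, C, E, Gb.
The root is Ab and the 7th is Gb.
Ab up to Gb is 10 semitones, a half step narrower than a major seventh, so the interval is minor.

minor 7th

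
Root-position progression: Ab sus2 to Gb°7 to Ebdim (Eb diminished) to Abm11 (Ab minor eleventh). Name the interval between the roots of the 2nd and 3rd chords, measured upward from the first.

The roots are Gb and Eb.
Gb up to Eb spans 6 letter names and 9 semitones — a major sixth.

major sixth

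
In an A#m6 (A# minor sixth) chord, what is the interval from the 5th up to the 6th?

A# minor sixth is spelled A#, C#, E#, F##.
5th = E#; 6th = F##.
E# up to F## spans 2 letter names and 2 semitones — a major second.

major second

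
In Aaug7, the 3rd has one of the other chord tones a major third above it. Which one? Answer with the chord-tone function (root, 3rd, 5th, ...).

5th

A7#5: A-C#-E#-G.
The 3rd is C#. A major third above C# is E#.
E# is the chord's 5th.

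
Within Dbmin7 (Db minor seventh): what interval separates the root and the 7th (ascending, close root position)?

minor seventh

Db minor seventh: Db-Fb-Ab-Cb.
Root = Db; 7th = Cb.
7 letter names make it a seventh; at 10 semitones (a half step narrower than major) the quality is minor.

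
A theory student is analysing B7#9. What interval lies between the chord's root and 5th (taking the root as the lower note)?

perfect fifth

B7#9: B, D#, F#, A, C##.
The root is B and the 5th is F#.
From B to F# is 7 semitones, exactly the perfect fifth.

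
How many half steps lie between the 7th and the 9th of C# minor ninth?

C#m9 (C# minor ninth): C#-E-G#-B-D#.
B to D# is a major third: 4 semitones.

4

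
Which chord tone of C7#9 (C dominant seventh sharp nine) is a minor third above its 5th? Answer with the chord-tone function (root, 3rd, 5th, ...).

Spelling the chord: C–E–G–Bb–D#.
The 5th is G. A minor third above G is Bb.
Bb is the chord's 7th.

7th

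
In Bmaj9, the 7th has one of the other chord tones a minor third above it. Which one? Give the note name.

The chord tones of Bmaj9 are B-D#-F#-A#-C#.
The 7th is A#. A minor third above A# is C#.
C# is the chord's 9th.

C#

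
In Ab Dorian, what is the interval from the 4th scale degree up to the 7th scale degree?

perfect fourth

Ab dorian: Ab Bb Cb Db Eb F Gb.
The 4th scale degree is Db and the scale degree 7 is Gb.
Counting 4 letters and 5 half steps from Db gives a perfect fourth.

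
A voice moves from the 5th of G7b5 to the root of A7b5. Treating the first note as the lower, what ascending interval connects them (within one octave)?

augmented 5th

The 5th of G7b5 is Db; the root of A7b5 is A.
5 letter names make it a fifth; at 8 semitones (a half step wider than perfect) the quality is augmented.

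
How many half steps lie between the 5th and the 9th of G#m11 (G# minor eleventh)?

7

Spelling the chord: G#-B-D#-F#-A#-C#.
D# to A# is a perfect fifth: 7 semitones.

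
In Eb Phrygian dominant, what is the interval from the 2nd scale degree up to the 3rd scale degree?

augmented 2nd

Spelling Eb Phrygian dominant: Eb Fb G Ab Bb Cb Db.
2nd scale degree = Fb; degree 3 = G.
2 letter names make it a second; at 3 semitones (a half step wider than major) the quality is augmented.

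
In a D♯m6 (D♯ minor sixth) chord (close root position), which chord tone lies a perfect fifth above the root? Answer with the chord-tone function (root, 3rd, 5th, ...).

5th

D♯ minor sixth is spelled D♯, F♯, A♯, B♯.
The root is D♯. A perfect fifth above D♯ is A♯.
A♯ is the chord's 5th.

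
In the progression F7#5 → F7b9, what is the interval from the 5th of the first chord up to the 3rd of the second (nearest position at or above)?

minor sixth

F7#5 has C# as its 5th, and F7b9 has A as its 3rd.
C# up to A is 8 semitones, a half step narrower than a major sixth, so the interval is minor.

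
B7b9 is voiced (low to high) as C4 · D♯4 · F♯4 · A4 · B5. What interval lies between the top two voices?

Those voices are A4 and B5.
Counting 9 letters and 14 half steps from A gives a major ninth.

major ninth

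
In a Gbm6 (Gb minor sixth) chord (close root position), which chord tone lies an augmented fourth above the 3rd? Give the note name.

Gb minor sixth is spelled Gb–Bbb–Db–Eb.
The 3rd is Bbb. An augmented fourth above Bbb is Eb.
Eb is the chord's 6th.

Eb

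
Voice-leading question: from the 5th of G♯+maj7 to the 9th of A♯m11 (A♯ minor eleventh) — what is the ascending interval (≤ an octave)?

minor sixth

G♯+maj7 has D𝄪 as its 5th, and A♯m11 (A♯ minor eleventh) has B♯ as its 9th.
6 letter names make it a sixth; at 8 semitones (a half step narrower than major) the quality is minor.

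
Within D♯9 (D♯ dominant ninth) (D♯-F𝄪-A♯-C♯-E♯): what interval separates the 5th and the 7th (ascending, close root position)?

That puts A♯ below C♯.
3 letter names make it a third; at 3 semitones (a half step narrower than major) the quality is minor.

m3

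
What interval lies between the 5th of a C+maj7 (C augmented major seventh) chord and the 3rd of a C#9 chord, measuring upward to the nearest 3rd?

major sixth

The 5th of C+maj7 (C augmented major seventh) is G#; the 3rd of C#9 is E#.
G# up to E# spans 6 letter names and 9 semitones — a major sixth.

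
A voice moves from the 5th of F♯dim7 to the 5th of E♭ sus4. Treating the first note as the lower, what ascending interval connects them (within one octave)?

The 5th of F♯dim7 is C; the 5th of E♭ sus4 is B♭.
C up to B♭ is 10 semitones, a half step narrower than a major seventh, so the interval is minor.

minor 7th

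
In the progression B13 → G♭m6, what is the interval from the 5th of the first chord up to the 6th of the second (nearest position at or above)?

diminished seventh

B13 has F♯ as its 5th, and G♭m6 has E♭ as its 6th.
7 letter names make it a seventh; at 9 semitones (a whole step narrower than major) the quality is diminished.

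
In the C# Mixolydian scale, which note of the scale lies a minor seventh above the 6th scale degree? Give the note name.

The scale is C# D# E# F# G# A# B.
The 6th scale degree is A#; a minor seventh above that is G# — scale degree 5.

G#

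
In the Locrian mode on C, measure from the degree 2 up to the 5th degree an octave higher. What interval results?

Spelling the Locrian mode on C: C Db Eb F Gb Ab Bb.
The degree 2 is Db and the 5th degree (up an octave) is Gb.
Counting 11 letters and 17 half steps from Db gives a perfect eleventh.

perfect eleventh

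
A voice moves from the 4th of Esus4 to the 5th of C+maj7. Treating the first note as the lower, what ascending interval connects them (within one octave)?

major seventh

Esus4 has A as its 4th, and C+maj7 has G# as its 5th.
Counting 7 letters and 11 half steps from A gives a major seventh.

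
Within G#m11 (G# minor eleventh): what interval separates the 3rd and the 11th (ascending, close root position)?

major ninth

Spelling the chord: G# B D# F# A# C#.
That puts B below C#.
From B to C# is 14 semitones, exactly the major ninth.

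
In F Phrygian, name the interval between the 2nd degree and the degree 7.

M6

F phrygian: F G♭ A♭ B♭ C D♭ E♭.
So we need the interval from G♭ up to E♭.
From G♭ to E♭ is 9 semitones, exactly the major sixth.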